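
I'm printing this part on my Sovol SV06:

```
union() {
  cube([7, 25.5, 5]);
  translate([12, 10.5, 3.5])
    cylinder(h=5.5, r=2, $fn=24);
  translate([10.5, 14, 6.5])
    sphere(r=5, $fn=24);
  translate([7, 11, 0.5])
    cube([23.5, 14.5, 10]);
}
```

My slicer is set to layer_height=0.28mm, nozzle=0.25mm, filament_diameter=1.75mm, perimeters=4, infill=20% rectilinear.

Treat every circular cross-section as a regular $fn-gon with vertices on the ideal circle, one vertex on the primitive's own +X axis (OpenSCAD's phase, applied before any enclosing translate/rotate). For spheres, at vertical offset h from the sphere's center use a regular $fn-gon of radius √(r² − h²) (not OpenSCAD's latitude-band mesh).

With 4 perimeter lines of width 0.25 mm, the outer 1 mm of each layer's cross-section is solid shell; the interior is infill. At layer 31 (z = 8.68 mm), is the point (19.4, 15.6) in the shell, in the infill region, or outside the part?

At z = 8.68 mm: the cube is absent (z outside [0, 5]); the r=2 cylinder at (12, 10.5) gives a regular 24-gon of circumradius 2 (constant along its height); the sphere at (10.5, 14): section is a regular 24-gon, circumradius = √(r²−h²) = √(5²−2.18²) = 4.500; the cube at (7, 11) is present — its section is the full 23.5×14.5 rectangle; Combining (union): the regions partially overlap (shared area 60.67 mm²), so overlapping operands fuse into one piece — 1 connected region. Overall, the cross-section is a single solid region. The nearest boundary edge runs (30.50, 11.00)→(13.93, 11.00); distance from the point to it = 4.60 mm. The point is inside the cross-section and 4.60 mm from the nearest boundary — more than the 1 mm shell width (4 × 0.25), so it's in the infill interior.

infill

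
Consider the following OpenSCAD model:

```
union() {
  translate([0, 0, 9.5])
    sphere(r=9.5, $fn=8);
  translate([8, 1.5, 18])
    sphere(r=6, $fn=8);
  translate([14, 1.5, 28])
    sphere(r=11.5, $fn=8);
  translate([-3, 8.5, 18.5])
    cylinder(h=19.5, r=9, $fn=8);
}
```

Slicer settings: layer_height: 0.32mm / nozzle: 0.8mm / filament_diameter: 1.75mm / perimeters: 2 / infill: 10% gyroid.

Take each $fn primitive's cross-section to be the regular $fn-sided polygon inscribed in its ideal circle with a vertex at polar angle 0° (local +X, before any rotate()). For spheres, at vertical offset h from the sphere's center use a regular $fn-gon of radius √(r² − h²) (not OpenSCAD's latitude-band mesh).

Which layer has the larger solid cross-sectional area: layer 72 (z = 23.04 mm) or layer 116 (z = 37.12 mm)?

layer 72 (z = 23.04 mm)

Layer 72 (z = 23.04): the sphere does not reach this height (|z−center|=13.540 > r=9.5); the r=6 sphere at (8, 1.5) contributes a regular 8-gon of circumradius √(6²−5.04²) = 3.256 (area = (8/2)·3.256²·sin(360°/8) = 29.98 mm²); the sphere at (14, 1.5): section is a regular 8-gon, circumradius = √(r²−h²) = √(11.5²−4.96²) = 10.375 (area = (8/2)·10.375²·sin(360°/8) = 304.48 mm²); the r=9 cylinder at (-3, 8.5) contributes a regular 8-gon of circumradius 9 (area = (8/2)·9.000²·sin(360°/8) = 229.10 mm²); Merging all regions: the regions partially overlap — summed areas 563.56 mm² minus the doubly-counted overlap 29.98 mm² gives 533.58 mm² — area = 533.58 mm². So its area = 533.58 mm². Layer 116 (z = 37.12): the sphere is absent (|z−center|=27.620 > r=9.5); the sphere at (8, 1.5) does not reach this height (|z−center|=19.120 > r=6); the r=11.5 sphere at (14, 1.5) slices to a regular 8-gon of circumradius 7.005 (√(r²−h²) with h=9.12 from center) (area = (8/2)·7.005²·sin(360°/8) = 138.81 mm²); the r=9 cylinder at (-3, 8.5) gives a regular 8-gon of circumradius 9 (constant along its height) (area = (8/2)·9.000²·sin(360°/8) = 229.10 mm²); Taking the union: the 2 present regions are separate (no shared area or edge), so areas and boundary lengths simply add and each stays a separate island — area = 367.91 mm². So its area = 367.91 mm². Layer 72 is larger (533.58 vs 367.91 mm²).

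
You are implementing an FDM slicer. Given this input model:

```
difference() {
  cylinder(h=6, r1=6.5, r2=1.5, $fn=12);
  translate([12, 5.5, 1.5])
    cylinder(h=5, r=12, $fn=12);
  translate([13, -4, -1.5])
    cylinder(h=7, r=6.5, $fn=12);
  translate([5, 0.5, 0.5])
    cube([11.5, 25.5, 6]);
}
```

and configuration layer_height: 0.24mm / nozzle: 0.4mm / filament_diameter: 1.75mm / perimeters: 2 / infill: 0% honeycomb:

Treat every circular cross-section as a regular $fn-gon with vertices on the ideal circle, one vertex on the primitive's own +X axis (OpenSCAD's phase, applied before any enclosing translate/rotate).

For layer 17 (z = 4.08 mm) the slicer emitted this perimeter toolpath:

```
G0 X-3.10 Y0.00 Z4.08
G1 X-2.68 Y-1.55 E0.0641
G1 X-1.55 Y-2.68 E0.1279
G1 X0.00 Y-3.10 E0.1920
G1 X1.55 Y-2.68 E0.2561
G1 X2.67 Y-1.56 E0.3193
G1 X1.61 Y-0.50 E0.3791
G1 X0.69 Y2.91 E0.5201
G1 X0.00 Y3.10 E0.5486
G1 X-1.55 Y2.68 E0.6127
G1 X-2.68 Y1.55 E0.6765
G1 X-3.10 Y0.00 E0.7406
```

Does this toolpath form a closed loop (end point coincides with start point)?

yes

Start point (G0): (-3.10, 0.00). End point (last G1): the path returns to the start — closed.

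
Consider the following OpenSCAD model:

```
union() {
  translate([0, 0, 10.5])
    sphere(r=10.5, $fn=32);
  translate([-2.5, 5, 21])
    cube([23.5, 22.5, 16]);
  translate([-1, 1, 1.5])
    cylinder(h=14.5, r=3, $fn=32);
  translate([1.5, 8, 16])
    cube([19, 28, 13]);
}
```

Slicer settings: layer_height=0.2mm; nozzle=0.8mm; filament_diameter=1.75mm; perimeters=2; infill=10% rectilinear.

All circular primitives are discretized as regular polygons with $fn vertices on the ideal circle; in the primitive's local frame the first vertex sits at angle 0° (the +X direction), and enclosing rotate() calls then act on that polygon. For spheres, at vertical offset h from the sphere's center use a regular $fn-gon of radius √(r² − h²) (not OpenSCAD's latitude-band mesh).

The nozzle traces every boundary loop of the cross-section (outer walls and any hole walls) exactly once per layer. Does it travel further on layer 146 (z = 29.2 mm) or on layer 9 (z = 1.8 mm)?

Layer 146 (z = 29.2): the sphere is not intersected at this z (|z−center|=18.700 > r=10.5); the 23.5×22.5 cube at (-2.5, 5) contributes its full rectangle (perimeter 92.00 mm); the cylinder at (-1, 1) is not intersected at this z (z outside [1.5, 16]); the cube at (1.5, 8) is not intersected at this z (z outside [16, 29]); Merging all regions: only the 23.5×22.5 cube at (-2.5, 5) is present, so the union is just that shape — boundary = 92.00 mm. So its perimeter = 92.00 mm. Layer 9 (z = 1.8): the r=10.5 sphere slices to a regular 32-gon of circumradius 5.879 (√(r²−h²) with h=8.7 from center) (perimeter = 2·32·5.879·sin(180°/32) = 36.88 mm); the cube at (-2.5, 5) is absent (z outside [21, 37]); the r=3 cylinder at (-1, 1) contributes a regular 32-gon of circumradius 3 (perimeter = 2·32·3.000·sin(180°/32) = 18.82 mm); the cube at (1.5, 8) is absent (z outside [16, 29]); Combining (union): the r=3 cylinder at (-1, 1) lies entirely inside the r=10.5 sphere, so the union is just the r=10.5 sphere — boundary = 36.88 mm. So its perimeter = 36.88 mm. Layer 146 is larger (92.00 vs 36.88 mm).

layer 146 (z = 29.2 mm)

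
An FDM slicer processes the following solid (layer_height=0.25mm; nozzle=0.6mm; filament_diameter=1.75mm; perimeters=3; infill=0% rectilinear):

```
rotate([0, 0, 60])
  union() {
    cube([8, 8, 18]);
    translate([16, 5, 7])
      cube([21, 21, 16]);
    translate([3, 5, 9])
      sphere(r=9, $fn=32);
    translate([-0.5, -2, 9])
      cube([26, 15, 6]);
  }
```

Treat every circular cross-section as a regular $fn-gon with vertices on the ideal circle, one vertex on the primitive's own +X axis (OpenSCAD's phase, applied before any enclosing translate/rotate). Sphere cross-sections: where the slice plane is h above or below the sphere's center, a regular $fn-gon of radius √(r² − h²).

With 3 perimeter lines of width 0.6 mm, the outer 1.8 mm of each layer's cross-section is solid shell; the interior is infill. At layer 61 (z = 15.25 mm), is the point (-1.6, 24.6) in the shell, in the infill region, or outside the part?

infill

At z = 15.25 mm: the cube is present — its section is the full 8×8 rectangle; the cube at (16, 5) is present — its section is the full 21×21 rectangle; the r=9 sphere at (3, 5) slices to a regular 32-gon of circumradius 6.476 (√(r²−h²) with h=6.25 from center); the cube at (-0.5, -2) does not reach this height (z outside [9, 15]); Combining (union): the regions partially overlap (shared area 63.61 mm²), so overlapping operands fuse into one piece — 2 connected regions; (whole slice rotated 60° about Z — lengths, areas and connectivity unchanged). Overall, the cross-section has 2 separate islands. Undo the 60° rotation: the query point maps to (20.504, 13.686) in the un-rotated model frame. The nearest boundary edge runs (16.00, 5.00)→(16.00, 26.00); distance from the point to it = 4.50 mm. (Shell/infill is judged within the island containing the point — the largest one.) The point is inside the cross-section and 4.50 mm from the nearest boundary — more than the 1.8 mm shell width (3 × 0.6), so it's in the infill interior.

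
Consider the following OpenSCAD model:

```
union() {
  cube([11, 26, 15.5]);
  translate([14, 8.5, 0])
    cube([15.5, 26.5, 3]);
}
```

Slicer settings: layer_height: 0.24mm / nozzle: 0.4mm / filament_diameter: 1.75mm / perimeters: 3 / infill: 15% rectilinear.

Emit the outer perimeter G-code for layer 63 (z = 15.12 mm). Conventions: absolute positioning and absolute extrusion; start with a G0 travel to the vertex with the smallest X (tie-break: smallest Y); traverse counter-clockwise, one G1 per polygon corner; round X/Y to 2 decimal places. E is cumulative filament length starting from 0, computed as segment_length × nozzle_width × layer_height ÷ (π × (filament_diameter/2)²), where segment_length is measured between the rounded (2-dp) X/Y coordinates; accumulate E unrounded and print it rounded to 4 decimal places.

At z = 15.12 mm: the cube (footprint 11×26) is included at this height; the cube at (14, 8.5) does not reach this height (z outside [0, 3]); Combining (union): only the 11×26 cube is present, so the union is just that shape — 1 connected region. The outline is a single polygon with 4 vertices. Extrusion per mm of travel: 0.4 × 0.24 / (π × 0.875²) = 0.039912. Accumulating E over each segment gives final E = 2.9535.

G0 X0.00 Y0.00 Z15.12
G1 X11.00 Y0.00 E0.4390
G1 X11.00 Y26.00 E1.4767
G1 X0.00 Y26.00 E1.9158
G1 X0.00 Y0.00 E2.9535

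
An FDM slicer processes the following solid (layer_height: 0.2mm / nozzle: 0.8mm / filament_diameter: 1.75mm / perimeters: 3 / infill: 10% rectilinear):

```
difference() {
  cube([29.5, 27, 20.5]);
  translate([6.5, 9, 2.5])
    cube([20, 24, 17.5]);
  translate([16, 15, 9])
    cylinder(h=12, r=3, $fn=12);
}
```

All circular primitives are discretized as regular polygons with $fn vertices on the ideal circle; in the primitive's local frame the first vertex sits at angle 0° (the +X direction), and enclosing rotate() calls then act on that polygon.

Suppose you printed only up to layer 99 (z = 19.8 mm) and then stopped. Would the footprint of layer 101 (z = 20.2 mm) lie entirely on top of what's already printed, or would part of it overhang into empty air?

part overhangs

Compare the two slices. At z = 19.8: the 29.5×27 cube contributes its full rectangle (area 796.50 mm²); the 20×24 cube at (6.5, 9) contributes its full rectangle (area 480.00 mm²); the cylinder at (16, 15): section is a regular 12-gon, circumradius r=3 (area = (12/2)·3.000²·sin(360°/12) = 27.00 mm²); After the difference (first − rest): starting from the 29.5×27 cube (796.50 mm²), the 20×24 cube at (6.5, 9) partially overlaps it — only the 360.00 mm² overlap (of its 480.00 mm²) is removed, clipping the outline; the r=3 cylinder at (16, 15) misses the remaining region (no effect) — area = 436.50 mm². At z = 20.2: the cube is present — its section is the full 29.5×27 rectangle (area 796.50 mm²); the cube at (6.5, 9) does not reach this height (z outside [2.5, 20]); the cylinder at (16, 15): section is a regular 12-gon, circumradius r=3 (area = (12/2)·3.000²·sin(360°/12) = 27.00 mm²); After the difference (first − rest): starting from the 29.5×27 cube (796.50 mm²), the r=3 cylinder at (16, 15) lies wholly inside it (removes its full 27.00 mm² and its 18.63 mm outline becomes a hole wall) — area = 769.50 mm². Checking containment: at z = 20.2 the cross-section extends beyond the z = 19.8 cross-section by about 333.00 mm².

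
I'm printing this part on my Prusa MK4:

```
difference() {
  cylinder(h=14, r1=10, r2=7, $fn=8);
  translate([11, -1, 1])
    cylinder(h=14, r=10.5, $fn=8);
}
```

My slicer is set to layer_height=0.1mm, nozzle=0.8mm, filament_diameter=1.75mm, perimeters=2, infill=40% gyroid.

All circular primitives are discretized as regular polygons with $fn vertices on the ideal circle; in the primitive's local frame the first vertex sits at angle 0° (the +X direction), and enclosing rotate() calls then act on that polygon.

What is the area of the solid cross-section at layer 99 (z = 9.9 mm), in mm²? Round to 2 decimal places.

At z = 9.9 mm: the cone (r1=10→r2=7) has section circumradius 7.879 here — a regular 8-gon (area = (8/2)·7.879²·sin(360°/8) = 175.57 mm²); the cylinder at (11, -1): section is a regular 8-gon, circumradius r=10.5 (area = (8/2)·10.500²·sin(360°/8) = 311.83 mm²); After the difference (first − rest): starting from the cone (175.57 mm²), the r=10.5 cylinder at (11, -1) partially overlaps it — only the 58.85 mm² overlap (of its 311.83 mm²) is removed, clipping the outline — area = 116.72 mm². Overall, the cross-section is a single solid region. Net area = 116.72 mm².

116.72 mm²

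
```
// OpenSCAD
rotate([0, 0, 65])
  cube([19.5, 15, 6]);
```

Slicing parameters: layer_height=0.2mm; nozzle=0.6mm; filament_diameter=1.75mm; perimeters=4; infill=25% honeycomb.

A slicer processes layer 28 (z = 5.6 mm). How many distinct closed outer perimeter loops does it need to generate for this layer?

At z = 5.6 mm: the cube (footprint 19.5×15) is included at this height; (rotated 65° about Z; rotation is an isometry so areas/perimeters/island counts are preserved). The result has 1 disconnected region.

1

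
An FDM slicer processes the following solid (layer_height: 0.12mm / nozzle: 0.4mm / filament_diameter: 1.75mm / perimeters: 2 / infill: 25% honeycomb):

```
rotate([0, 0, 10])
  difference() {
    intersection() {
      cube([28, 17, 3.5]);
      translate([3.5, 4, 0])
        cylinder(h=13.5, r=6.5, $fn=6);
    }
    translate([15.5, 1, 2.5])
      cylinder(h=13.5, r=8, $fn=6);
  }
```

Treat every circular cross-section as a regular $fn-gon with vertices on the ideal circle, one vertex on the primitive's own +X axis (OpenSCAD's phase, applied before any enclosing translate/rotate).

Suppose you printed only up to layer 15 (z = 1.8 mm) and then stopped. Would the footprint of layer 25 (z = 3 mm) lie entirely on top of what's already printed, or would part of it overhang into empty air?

entirely on top

Compare the two slices. At z = 1.8: the 28×17 cube contributes its full rectangle (area 476.00 mm²); the cylinder at (3.5, 4): section is a regular 6-gon, circumradius r=6.5 (area = (6/2)·6.500²·sin(360°/6) = 109.77 mm²); Keeping only the common overlap: the r=6.5 cylinder at (3.5, 4) partially overlaps the 28×17 cube; clipping to the common part keeps 82.47 mm² — area = 82.47 mm²; the cylinder at (15.5, 1) does not reach this height (z outside [2.5, 16]); Subtracting the remaining from the first: none of the subtracted shapes is present at this height, so the result so far is unchanged — area = 82.47 mm²; (rotated 10° about Z; rotation is an isometry so areas/perimeters/island counts are preserved). At z = 3: the cube (footprint 28×17) is included at this height (area 476.00 mm²); the r=6.5 cylinder at (3.5, 4) contributes a regular 6-gon of circumradius 6.5 (area = (6/2)·6.500²·sin(360°/6) = 109.77 mm²); Keeping only the common overlap: the r=6.5 cylinder at (3.5, 4) partially overlaps the 28×17 cube; clipping to the common part keeps 82.47 mm² — area = 82.47 mm²; the cylinder at (15.5, 1): section is a regular 6-gon, circumradius r=8 (area = (6/2)·8.000²·sin(360°/6) = 166.28 mm²); Subtracting the remaining from the first: starting from that combined region (82.47 mm²), the r=8 cylinder at (15.5, 1) partially overlaps it — only the 2.81 mm² overlap (of its 166.28 mm²) is removed, clipping the outline — area = 79.66 mm²; (whole slice rotated 10° about Z — lengths, areas and connectivity unchanged). Checking containment: the cross-section at z = 3 is a subset of the cross-section at z = 1.8.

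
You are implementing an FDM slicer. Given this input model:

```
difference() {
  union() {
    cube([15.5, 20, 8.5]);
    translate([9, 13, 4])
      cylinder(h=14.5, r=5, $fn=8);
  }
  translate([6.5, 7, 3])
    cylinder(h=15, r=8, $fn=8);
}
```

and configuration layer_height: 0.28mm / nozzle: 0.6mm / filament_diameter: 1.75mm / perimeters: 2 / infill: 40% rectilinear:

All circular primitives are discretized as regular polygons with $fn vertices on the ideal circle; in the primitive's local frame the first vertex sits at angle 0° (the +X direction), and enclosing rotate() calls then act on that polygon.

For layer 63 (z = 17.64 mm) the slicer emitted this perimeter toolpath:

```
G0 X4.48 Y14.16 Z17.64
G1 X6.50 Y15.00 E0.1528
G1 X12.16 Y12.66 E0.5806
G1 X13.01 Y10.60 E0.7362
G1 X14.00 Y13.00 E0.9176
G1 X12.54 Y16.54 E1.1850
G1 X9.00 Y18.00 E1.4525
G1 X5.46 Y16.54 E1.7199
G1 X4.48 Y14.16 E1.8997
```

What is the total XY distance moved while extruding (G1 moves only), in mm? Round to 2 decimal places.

Sum the Euclidean lengths of each G1 segment: total = 27.20 mm.

27.20 mm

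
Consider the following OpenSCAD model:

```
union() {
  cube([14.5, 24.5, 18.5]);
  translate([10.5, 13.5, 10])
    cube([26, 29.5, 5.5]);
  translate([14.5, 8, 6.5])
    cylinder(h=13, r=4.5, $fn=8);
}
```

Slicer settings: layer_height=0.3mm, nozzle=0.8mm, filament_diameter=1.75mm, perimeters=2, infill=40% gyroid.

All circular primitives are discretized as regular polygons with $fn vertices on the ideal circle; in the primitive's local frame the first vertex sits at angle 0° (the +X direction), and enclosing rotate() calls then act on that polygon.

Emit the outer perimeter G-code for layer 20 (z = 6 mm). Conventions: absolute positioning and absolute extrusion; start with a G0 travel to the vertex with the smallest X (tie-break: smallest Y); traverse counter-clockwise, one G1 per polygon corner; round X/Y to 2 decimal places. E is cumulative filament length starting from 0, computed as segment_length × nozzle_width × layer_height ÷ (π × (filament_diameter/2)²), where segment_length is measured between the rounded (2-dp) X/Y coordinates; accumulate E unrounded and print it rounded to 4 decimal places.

At z = 6 mm: the cube (footprint 14.5×24.5) is included at this height; the cube at (10.5, 13.5) does not reach this height (z outside [10, 15.5]); the cylinder at (14.5, 8) is absent (z outside [6.5, 19.5]); Taking the union: only the 14.5×24.5 cube is present, so the union is just that shape — 1 connected region. The outline is a single polygon with 4 vertices. Extrusion per mm of travel: 0.8 × 0.3 / (π × 0.875²) = 0.099780. Accumulating E over each segment gives final E = 7.7829.

G0 X0.00 Y0.00 Z6.00
G1 X14.50 Y0.00 E1.4468
G1 X14.50 Y24.50 E3.8914
G1 X0.00 Y24.50 E5.3383
G1 X0.00 Y0.00 E7.7829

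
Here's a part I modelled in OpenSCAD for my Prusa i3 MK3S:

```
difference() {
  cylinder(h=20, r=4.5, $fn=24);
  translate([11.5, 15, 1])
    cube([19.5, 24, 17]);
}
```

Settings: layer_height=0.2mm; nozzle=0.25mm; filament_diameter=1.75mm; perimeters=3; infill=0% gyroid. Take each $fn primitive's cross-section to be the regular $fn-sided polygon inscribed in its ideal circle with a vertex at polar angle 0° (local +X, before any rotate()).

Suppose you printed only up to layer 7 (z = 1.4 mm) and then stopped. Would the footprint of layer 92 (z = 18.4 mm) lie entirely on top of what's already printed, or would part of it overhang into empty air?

Compare the two slices. At z = 1.4: the r=4.5 cylinder contributes a regular 24-gon of circumradius 4.5 (area = (24/2)·4.500²·sin(360°/24) = 62.89 mm²); the cube at (11.5, 15) is present — its section is the full 19.5×24 rectangle (area 468.00 mm²); Taking the first minus the rest: starting from the r=4.5 cylinder (62.89 mm²), the 19.5×24 cube at (11.5, 15) misses the remaining region (no effect) — area = 62.89 mm². At z = 18.4: the r=4.5 cylinder gives a regular 24-gon of circumradius 4.5 (constant along its height) (area = (24/2)·4.500²·sin(360°/24) = 62.89 mm²); the cube at (11.5, 15) is absent (z outside [1, 18]); Taking the first minus the rest: none of the subtracted shapes is present at this height, so the r=4.5 cylinder is unchanged — area = 62.89 mm². Checking containment: the cross-section at z = 18.4 is a subset of the cross-section at z = 1.4.

entirely on top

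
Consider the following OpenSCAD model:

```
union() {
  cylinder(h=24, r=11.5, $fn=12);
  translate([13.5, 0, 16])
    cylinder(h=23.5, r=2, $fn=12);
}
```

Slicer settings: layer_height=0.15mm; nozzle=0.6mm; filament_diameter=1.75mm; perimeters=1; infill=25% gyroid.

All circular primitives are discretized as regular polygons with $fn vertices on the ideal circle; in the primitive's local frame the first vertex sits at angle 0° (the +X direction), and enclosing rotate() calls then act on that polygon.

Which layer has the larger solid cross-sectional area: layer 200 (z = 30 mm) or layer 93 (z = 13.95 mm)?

Layer 200 (z = 30): the cylinder is absent (z outside [0, 24]); the r=2 cylinder at (13.5, 0) gives a regular 12-gon of circumradius 2 (constant along its height) (area = (12/2)·2.000²·sin(360°/12) = 12.00 mm²); Combining (union): only the r=2 cylinder at (13.5, 0) is present, so the union is just that shape — area = 12.00 mm². So its area = 12.00 mm². Layer 93 (z = 13.95): the r=11.5 cylinder gives a regular 12-gon of circumradius 11.5 (constant along its height) (area = (12/2)·11.500²·sin(360°/12) = 396.75 mm²); the cylinder at (13.5, 0) is not intersected at this z (z outside [16, 39.5]); Taking the union: only the r=11.5 cylinder is present, so the union is just that shape — area = 396.75 mm². So its area = 396.75 mm². Layer 93 is larger (396.75 vs 12.00 mm²).

layer 93 (z = 13.95 mm)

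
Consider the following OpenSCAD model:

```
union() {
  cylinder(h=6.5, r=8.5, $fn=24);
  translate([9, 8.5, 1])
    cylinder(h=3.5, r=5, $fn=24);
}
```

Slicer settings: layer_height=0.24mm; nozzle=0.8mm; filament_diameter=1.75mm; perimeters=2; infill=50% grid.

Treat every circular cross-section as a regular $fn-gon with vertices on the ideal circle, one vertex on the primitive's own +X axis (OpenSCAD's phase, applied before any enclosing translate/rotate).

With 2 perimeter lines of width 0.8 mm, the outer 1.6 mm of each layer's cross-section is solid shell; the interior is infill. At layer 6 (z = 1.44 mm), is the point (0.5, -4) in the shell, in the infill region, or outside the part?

At z = 1.44 mm: the r=8.5 cylinder contributes a regular 24-gon of circumradius 8.5; the r=5 cylinder at (9, 8.5) contributes a regular 24-gon of circumradius 5; Merging all regions: the regions partially overlap (shared area 3.52 mm²), so overlapping operands fuse into one piece — 1 connected region. Overall, the cross-section is a single solid region. The nearest boundary edge runs (2.20, -8.21)→(-0.00, -8.50); distance from the point to it = 4.40 mm. The point is inside the cross-section and 4.40 mm from the nearest boundary — more than the 1.6 mm shell width (2 × 0.8), so it's in the infill interior.

infill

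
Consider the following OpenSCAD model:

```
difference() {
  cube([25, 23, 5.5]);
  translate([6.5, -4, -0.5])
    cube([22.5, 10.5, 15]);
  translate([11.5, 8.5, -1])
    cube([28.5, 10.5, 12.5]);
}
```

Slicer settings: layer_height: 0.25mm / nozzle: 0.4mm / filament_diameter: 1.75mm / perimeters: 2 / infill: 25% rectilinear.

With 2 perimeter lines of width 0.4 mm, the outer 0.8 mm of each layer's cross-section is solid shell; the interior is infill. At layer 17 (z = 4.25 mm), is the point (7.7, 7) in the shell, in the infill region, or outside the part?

At z = 4.25 mm: the 25×23 cube contributes its full rectangle; the 22.5×10.5 cube at (6.5, -4) contributes its full rectangle; the 28.5×10.5 cube at (11.5, 8.5) contributes its full rectangle; After the difference (first − rest): starting from the 25×23 cube, the 22.5×10.5 cube at (6.5, -4) partially overlaps it — only the 120.25 mm² overlap (of its 236.25 mm²) is removed, clipping the outline; the 28.5×10.5 cube at (11.5, 8.5) partially overlaps it — only the 141.75 mm² overlap (of its 299.25 mm²) is removed, clipping the outline — 1 connected region. Overall, the cross-section is a single solid region. The nearest boundary edge runs (25.00, 6.50)→(6.50, 6.50); distance from the point to it = 0.50 mm. The point is inside the cross-section, 0.50 mm from the nearest boundary — within the 0.8 mm shell band (2 × 0.4).

shell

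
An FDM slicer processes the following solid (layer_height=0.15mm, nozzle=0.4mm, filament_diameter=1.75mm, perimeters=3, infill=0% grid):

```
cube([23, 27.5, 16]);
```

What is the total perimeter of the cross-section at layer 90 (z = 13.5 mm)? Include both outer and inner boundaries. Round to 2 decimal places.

101.00 mm

At z = 13.5 mm: the cube (footprint 23×27.5) is included at this height (perimeter 101.00 mm). Overall, the cross-section is a single solid region. Total boundary length (outer) = 101.00 mm.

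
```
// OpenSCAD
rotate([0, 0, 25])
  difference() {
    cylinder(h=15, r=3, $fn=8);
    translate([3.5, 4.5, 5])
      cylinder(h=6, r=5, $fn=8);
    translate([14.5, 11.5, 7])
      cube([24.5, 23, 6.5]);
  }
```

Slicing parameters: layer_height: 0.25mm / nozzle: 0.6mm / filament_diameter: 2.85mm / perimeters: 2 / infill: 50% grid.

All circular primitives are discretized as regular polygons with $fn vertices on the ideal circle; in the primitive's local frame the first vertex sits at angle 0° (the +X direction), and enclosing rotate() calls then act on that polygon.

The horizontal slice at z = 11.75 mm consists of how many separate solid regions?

At z = 11.75 mm: the r=3 cylinder contributes a regular 8-gon of circumradius 3; the cylinder at (3.5, 4.5) is absent (z outside [5, 11]); the cube at (14.5, 11.5) is present — its section is the full 24.5×23 rectangle; Subtracting the remaining from the first: starting from the r=3 cylinder, the 24.5×23 cube at (14.5, 11.5) misses the remaining region (no effect) — 1 connected region; (whole slice rotated 25° about Z — lengths, areas and connectivity unchanged). The result has 1 disconnected region.

1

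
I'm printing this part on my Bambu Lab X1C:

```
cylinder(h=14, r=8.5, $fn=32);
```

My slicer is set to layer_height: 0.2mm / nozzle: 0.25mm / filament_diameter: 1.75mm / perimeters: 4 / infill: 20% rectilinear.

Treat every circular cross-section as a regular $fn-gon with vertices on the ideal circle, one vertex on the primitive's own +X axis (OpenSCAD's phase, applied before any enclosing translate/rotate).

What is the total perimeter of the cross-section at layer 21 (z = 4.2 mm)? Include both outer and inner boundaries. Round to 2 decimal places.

At z = 4.2 mm: the cylinder: section is a regular 32-gon, circumradius r=8.5 (perimeter = 2·32·8.500·sin(180°/32) = 53.32 mm). Overall, the cross-section is a single solid region. Total boundary length (outer) = 53.32 mm.

53.32 mm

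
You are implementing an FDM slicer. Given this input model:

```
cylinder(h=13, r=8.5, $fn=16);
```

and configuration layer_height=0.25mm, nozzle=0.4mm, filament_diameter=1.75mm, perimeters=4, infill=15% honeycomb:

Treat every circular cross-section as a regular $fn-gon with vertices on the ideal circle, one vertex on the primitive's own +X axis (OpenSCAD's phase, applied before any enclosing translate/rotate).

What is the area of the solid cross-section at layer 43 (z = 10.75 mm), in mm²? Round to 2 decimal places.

221.19 mm²

At z = 10.75 mm: the r=8.5 cylinder gives a regular 16-gon of circumradius 8.5 (constant along its height) (area = (16/2)·8.500²·sin(360°/16) = 221.19 mm²). Overall, the cross-section is a single solid region. Net area = 221.19 mm².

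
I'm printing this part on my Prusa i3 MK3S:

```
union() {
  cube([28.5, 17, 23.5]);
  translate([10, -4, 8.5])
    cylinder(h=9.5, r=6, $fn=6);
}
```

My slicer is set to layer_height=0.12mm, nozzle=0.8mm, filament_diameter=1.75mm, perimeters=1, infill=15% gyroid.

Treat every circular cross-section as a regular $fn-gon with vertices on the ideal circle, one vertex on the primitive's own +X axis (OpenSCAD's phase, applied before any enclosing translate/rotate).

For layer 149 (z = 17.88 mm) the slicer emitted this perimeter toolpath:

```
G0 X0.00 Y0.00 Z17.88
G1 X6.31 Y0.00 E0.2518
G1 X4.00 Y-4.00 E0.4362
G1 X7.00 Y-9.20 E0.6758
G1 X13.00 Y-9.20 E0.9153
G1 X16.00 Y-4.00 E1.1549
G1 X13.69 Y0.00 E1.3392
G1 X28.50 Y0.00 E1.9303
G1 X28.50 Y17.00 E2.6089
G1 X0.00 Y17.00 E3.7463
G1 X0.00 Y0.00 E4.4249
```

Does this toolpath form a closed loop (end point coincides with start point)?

yes

Start point (G0): (0.00, 0.00). End point (last G1): the path returns to the start — closed.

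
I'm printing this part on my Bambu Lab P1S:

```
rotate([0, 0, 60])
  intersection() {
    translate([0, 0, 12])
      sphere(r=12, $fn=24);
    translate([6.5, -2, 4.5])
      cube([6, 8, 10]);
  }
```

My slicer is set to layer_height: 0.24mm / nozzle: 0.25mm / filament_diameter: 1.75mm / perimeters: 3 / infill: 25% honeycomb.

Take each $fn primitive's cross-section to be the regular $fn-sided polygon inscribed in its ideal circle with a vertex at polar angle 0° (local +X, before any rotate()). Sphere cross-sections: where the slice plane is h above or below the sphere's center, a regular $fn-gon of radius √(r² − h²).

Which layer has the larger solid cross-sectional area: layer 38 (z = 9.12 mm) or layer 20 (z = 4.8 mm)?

Layer 38 (z = 9.12): the sphere: section is a regular 24-gon, circumradius = √(r²−h²) = √(12²−2.88²) = 11.649 (area = (24/2)·11.649²·sin(360°/24) = 421.48 mm²); the 6×8 cube at (6.5, -2) contributes its full rectangle (area 48.00 mm²); Taking the intersection: the 6×8 cube at (6.5, -2) partially overlaps the r=12 sphere; clipping to the common part keeps 37.30 mm² — area = 37.30 mm²; (whole slice rotated 60° about Z — lengths, areas and connectivity unchanged). So its area = 37.30 mm². Layer 20 (z = 4.8): the sphere: section is a regular 24-gon, circumradius = √(r²−h²) = √(12²−7.2²) = 9.600 (area = (24/2)·9.600²·sin(360°/24) = 286.23 mm²); the cube at (6.5, -2) is present — its section is the full 6×8 rectangle (area 48.00 mm²); After intersecting: the 6×8 cube at (6.5, -2) partially overlaps the r=12 sphere; clipping to the common part keeps 20.17 mm² — area = 20.17 mm²; (whole slice rotated 60° about Z — lengths, areas and connectivity unchanged). So its area = 20.17 mm². Layer 38 is larger (37.30 vs 20.17 mm²).

layer 38 (z = 9.12 mm)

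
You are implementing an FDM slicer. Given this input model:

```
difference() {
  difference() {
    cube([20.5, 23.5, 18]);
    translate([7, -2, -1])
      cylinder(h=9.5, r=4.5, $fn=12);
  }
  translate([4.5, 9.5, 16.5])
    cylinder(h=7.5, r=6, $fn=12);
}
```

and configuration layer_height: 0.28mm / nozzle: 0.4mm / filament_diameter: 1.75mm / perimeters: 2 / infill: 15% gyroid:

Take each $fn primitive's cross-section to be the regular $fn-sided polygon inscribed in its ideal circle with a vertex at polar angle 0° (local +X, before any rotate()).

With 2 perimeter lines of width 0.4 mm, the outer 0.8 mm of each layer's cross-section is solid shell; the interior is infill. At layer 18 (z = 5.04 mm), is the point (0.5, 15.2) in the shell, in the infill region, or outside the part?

At z = 5.04 mm: the 20.5×23.5 cube contributes its full rectangle; the cylinder at (7, -2): section is a regular 12-gon, circumradius r=4.5; Subtracting the remaining from the first: starting from the 20.5×23.5 cube, the r=4.5 cylinder at (7, -2) partially overlaps it — only the 13.45 mm² overlap (of its 60.75 mm²) is removed, clipping the outline — 1 connected region; the cylinder at (4.5, 9.5) does not reach this height (z outside [16.5, 24]); Subtracting the remaining from the first: none of the subtracted shapes is present at this height, so that combined region is unchanged — 1 connected region. Overall, the cross-section is a single solid region. The nearest boundary edge runs (0.00, 0.00)→(0.00, 23.50); distance from the point to it = 0.50 mm. The point is inside the cross-section, 0.50 mm from the nearest boundary — within the 0.8 mm shell band (2 × 0.4).

shell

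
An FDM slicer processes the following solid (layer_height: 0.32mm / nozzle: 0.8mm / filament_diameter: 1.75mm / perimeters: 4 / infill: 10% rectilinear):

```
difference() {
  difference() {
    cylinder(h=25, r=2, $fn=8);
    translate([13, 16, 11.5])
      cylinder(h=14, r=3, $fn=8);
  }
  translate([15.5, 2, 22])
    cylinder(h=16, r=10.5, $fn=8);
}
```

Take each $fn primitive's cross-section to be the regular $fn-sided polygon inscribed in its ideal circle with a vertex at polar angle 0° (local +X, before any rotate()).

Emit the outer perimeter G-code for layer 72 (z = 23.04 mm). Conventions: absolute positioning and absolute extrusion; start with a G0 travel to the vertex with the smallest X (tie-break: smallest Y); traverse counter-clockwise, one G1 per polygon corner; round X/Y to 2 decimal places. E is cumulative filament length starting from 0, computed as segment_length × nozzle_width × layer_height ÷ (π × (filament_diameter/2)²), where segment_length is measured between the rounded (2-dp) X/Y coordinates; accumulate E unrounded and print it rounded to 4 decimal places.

G0 X-2.00 Y0.00 Z23.04
G1 X-1.41 Y-1.41 E0.1627
G1 X0.00 Y-2.00 E0.3254
G1 X1.41 Y-1.41 E0.4880
G1 X2.00 Y0.00 E0.6507
G1 X1.41 Y1.41 E0.8134
G1 X0.00 Y2.00 E0.9761
G1 X-1.41 Y1.41 E1.1387
G1 X-2.00 Y0.00 E1.3014

At z = 23.04 mm: the cylinder: section is a regular 8-gon, circumradius r=2; the r=3 cylinder at (13, 16) gives a regular 8-gon of circumradius 3 (constant along its height); Subtracting the remaining from the first: starting from the r=2 cylinder, the r=3 cylinder at (13, 16) misses the remaining region (no effect) — 1 connected region; the r=10.5 cylinder at (15.5, 2) gives a regular 8-gon of circumradius 10.5 (constant along its height); Subtracting the remaining from the first: starting from the result so far, the r=10.5 cylinder at (15.5, 2) misses the remaining region (no effect) — 1 connected region. The outline is a single polygon with 8 vertices. Extrusion per mm of travel: 0.8 × 0.32 / (π × 0.875²) = 0.106432. Accumulating E over each segment gives final E = 1.3014.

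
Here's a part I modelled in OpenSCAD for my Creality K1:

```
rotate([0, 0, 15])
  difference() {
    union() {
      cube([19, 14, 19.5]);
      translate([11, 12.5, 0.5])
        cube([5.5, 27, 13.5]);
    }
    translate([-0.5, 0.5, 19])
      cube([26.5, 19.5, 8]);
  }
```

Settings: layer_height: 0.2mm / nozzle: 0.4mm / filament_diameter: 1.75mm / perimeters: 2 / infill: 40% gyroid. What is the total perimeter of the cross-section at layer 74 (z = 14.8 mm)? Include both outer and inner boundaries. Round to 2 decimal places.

66.00 mm

At z = 14.8 mm: the cube (footprint 19×14) is included at this height (perimeter 66.00 mm); the cube at (11, 12.5) is not intersected at this z (z outside [0.5, 14]); Combining (union): only the 19×14 cube is present, so the union is just that shape — boundary = 66.00 mm; the cube at (-0.5, 0.5) is not intersected at this z (z outside [19, 27]); After the difference (first − rest): none of the subtracted shapes is present at this height, so that combined region is unchanged — boundary = 66.00 mm; (rotated 15° about Z; rotation is an isometry so areas/perimeters/island counts are preserved). Overall, the cross-section is a single solid region. Total boundary length (outer) = 66.00 mm.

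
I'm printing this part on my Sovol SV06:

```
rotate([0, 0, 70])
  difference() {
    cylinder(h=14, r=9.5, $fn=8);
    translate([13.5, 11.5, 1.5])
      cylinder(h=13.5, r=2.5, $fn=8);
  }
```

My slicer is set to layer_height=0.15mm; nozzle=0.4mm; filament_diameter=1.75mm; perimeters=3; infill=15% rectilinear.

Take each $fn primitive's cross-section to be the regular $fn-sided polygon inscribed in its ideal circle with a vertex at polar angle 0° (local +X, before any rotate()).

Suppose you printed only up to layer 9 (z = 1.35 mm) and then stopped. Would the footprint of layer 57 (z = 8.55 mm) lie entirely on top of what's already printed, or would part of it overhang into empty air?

entirely on top

Compare the two slices. At z = 1.35: the r=9.5 cylinder contributes a regular 8-gon of circumradius 9.5 (area = (8/2)·9.500²·sin(360°/8) = 255.27 mm²); the cylinder at (13.5, 11.5) is not intersected at this z (z outside [1.5, 15]); Subtracting the remaining from the first: none of the subtracted shapes is present at this height, so the r=9.5 cylinder is unchanged — area = 255.27 mm²; (rotated 70° about Z; rotation is an isometry so areas/perimeters/island counts are preserved). At z = 8.55: the cylinder: section is a regular 8-gon, circumradius r=9.5 (area = (8/2)·9.500²·sin(360°/8) = 255.27 mm²); the r=2.5 cylinder at (13.5, 11.5) gives a regular 8-gon of circumradius 2.5 (constant along its height) (area = (8/2)·2.500²·sin(360°/8) = 17.68 mm²); Taking the first minus the rest: starting from the r=9.5 cylinder (255.27 mm²), the r=2.5 cylinder at (13.5, 11.5) misses the remaining region (no effect) — area = 255.27 mm²; (whole slice rotated 70° about Z — lengths, areas and connectivity unchanged). Checking containment: the cross-section at z = 8.55 is a subset of the cross-section at z = 1.35.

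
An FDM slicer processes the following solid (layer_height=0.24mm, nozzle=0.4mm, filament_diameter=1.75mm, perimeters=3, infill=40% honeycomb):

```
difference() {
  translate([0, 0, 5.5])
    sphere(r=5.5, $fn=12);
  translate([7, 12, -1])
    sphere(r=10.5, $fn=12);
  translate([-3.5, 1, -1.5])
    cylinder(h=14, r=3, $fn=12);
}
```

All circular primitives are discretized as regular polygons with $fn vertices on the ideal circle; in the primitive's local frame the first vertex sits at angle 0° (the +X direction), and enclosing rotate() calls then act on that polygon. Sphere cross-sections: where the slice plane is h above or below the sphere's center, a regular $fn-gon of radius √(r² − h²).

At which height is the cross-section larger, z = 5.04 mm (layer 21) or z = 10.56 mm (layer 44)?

Layer 21 (z = 5.04): the sphere: section is a regular 12-gon, circumradius = √(r²−h²) = √(5.5²−0.46²) = 5.481 (area = (12/2)·5.481²·sin(360°/12) = 90.12 mm²); the r=10.5 sphere at (7, 12) contributes a regular 12-gon of circumradius √(10.5²−6.04²) = 8.589 (area = (12/2)·8.589²·sin(360°/12) = 221.31 mm²); the r=3 cylinder at (-3.5, 1) contributes a regular 12-gon of circumradius 3 (area = (12/2)·3.000²·sin(360°/12) = 27.00 mm²); Taking the first minus the rest: starting from the r=5.5 sphere (90.12 mm²), the r=10.5 sphere at (7, 12) partially overlaps it — only the 0.06 mm² overlap (of its 221.31 mm²) is removed, clipping the outline; the r=3 cylinder at (-3.5, 1) partially overlaps it — only the 21.82 mm² overlap (of its 27.00 mm²) is removed, clipping the outline — area = 68.24 mm². So its area = 68.24 mm². Layer 44 (z = 10.56): the r=5.5 sphere contributes a regular 12-gon of circumradius √(5.5²−5.06²) = 2.156 (area = (12/2)·2.156²·sin(360°/12) = 13.94 mm²); the sphere at (7, 12) is absent (|z−center|=11.560 > r=10.5); the r=3 cylinder at (-3.5, 1) gives a regular 12-gon of circumradius 3 (constant along its height) (area = (12/2)·3.000²·sin(360°/12) = 27.00 mm²); Taking the first minus the rest: starting from the r=5.5 sphere (13.94 mm²), the r=3 cylinder at (-3.5, 1) partially overlaps it — only the 3.28 mm² overlap (of its 27.00 mm²) is removed, clipping the outline — area = 10.66 mm². So its area = 10.66 mm². Layer 21 is larger (68.24 vs 10.66 mm²).

layer 21 (z = 5.04 mm)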